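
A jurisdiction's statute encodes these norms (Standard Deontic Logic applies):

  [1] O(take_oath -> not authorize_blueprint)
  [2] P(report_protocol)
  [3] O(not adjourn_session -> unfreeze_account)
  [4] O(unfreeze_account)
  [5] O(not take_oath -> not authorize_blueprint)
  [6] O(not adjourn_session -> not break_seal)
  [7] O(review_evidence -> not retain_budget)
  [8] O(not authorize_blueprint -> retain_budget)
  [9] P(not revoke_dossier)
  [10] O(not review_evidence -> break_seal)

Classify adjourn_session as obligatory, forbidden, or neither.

Obligatory

Premises 5 and 1 are O(not take_oath -> not authorize_blueprint) and O(take_oath -> not authorize_blueprint); every ideal world satisfies not take_oath or take_oath, so in either case not authorize_blueprint holds — hence O(not authorize_blueprint).
With premise 8, O(not authorize_blueprint -> retain_budget), the K-axiom yields O(retain_budget).
The contrapositive of premise 7 (O(review_evidence -> not retain_budget)) is O(retain_budget -> not review_evidence), and O(retain_budget) is already established, so O(not review_evidence).
From O(not review_evidence) and premise 10, O(not review_evidence -> break_seal), we obtain O(break_seal).
Premise 6, O(not adjourn_session -> not break_seal), contraposes to O(break_seal -> adjourn_session); with O(break_seal) we get O(adjourn_session).
Premises 2, 3, 4, 9 do not contribute to this derivation.
Hence adjourn_session is obligatory.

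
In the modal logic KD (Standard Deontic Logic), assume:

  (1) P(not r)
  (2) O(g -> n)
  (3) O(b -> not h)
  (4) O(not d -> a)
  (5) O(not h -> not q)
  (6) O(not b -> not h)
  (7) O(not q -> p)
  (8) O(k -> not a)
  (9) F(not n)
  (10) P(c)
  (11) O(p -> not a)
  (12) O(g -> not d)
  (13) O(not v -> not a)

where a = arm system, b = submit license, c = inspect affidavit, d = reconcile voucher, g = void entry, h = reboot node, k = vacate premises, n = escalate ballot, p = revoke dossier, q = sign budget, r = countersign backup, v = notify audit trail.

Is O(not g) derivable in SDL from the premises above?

Yes

By case analysis on b: premise 3 gives O(b -> not h) and premise 6 gives O(not b -> not h), so O(not h) either way.
Applying K to premise 5 (O(not h -> not q)) and O(not h) yields O(not q).
From O(not q) and premise 7, O(not q -> p), we obtain O(p).
With premise 11, O(p -> not a), the K-axiom yields O(not a).
Premise 4, O(not d -> a), contraposes to O(not a -> d); with O(not a) we get O(d).
Premise 12 is O(g -> not d); contrapositively O(d -> not g). Since O(d) holds, K gives O(not g).
Premises 1, 2, 8, 9, 10, 13 do not contribute to this derivation.
So O(not g) follows.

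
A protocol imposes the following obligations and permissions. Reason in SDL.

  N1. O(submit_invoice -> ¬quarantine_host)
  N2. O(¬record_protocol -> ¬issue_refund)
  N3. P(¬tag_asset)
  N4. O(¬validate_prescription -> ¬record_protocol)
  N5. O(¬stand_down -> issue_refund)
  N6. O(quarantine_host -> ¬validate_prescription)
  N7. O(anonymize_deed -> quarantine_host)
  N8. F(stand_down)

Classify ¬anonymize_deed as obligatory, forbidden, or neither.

F(stand_down) at premise 8 means O(¬stand_down).
From O(¬stand_down) and premise 5, O(¬stand_down -> issue_refund), we obtain O(issue_refund).
Premise 2, O(¬record_protocol -> ¬issue_refund), contraposes to O(issue_refund -> record_protocol); with O(issue_refund) we get O(record_protocol).
Premise 4 is O(¬validate_prescription -> ¬record_protocol); contrapositively O(record_protocol -> validate_prescription). Since O(record_protocol) holds, K gives O(validate_prescription).
Premise 6 is O(quarantine_host -> ¬validate_prescription); contrapositively O(validate_prescription -> ¬quarantine_host). Since O(validate_prescription) holds, K gives O(¬quarantine_host).
The contrapositive of premise 7 (O(anonymize_deed -> quarantine_host)) is O(¬quarantine_host -> ¬anonymize_deed), and O(¬quarantine_host) is already established, so O(¬anonymize_deed).
Premises 1, 3 do not contribute to this derivation.
Hence ¬anonymize_deed is obligatory.

Obligatory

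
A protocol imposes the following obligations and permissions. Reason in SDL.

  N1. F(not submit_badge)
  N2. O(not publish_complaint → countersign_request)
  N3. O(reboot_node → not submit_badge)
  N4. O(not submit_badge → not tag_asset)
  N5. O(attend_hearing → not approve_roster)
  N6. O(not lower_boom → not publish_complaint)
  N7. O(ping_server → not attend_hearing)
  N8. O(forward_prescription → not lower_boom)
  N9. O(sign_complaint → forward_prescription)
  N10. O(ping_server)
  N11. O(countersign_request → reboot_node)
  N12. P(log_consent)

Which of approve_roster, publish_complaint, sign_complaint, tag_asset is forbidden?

sign_complaint

F(not submit_badge) at premise 1 means O(submit_badge).
The contrapositive of premise 3 (O(reboot_node → not submit_badge)) is O(submit_badge → not reboot_node), and O(submit_badge) is already established, so O(not reboot_node).
Premise 11, O(countersign_request → reboot_node), contraposes to O(not reboot_node → not countersign_request); with O(not reboot_node) we get O(not countersign_request).
The contrapositive of premise 2 (O(not publish_complaint → countersign_request)) is O(not countersign_request → publish_complaint), and O(not countersign_request) is already established, so O(publish_complaint).
The contrapositive of premise 6 (O(not lower_boom → not publish_complaint)) is O(publish_complaint → lower_boom), and O(publish_complaint) is already established, so O(lower_boom).
The contrapositive of premise 8 (O(forward_prescription → not lower_boom)) is O(lower_boom → not forward_prescription), and O(lower_boom) is already established, so O(not forward_prescription).
Premise 9, O(sign_complaint → forward_prescription), contraposes to O(not forward_prescription → not sign_complaint); with O(not forward_prescription) we get O(not sign_complaint).
So O(not sign_complaint) holds, i.e. sign_complaint is forbidden. None of the other listed options is forbidden under the premises.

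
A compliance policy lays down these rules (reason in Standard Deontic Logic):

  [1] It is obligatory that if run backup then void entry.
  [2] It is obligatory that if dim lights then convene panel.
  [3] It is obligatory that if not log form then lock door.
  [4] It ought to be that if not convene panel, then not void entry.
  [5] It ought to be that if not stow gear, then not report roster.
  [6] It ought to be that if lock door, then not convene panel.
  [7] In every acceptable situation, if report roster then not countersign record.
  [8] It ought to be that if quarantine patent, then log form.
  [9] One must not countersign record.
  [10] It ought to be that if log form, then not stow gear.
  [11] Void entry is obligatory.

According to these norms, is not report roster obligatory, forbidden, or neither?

Obligatory

Premise 11 gives O(void_entry).
Premise 4 is O(¬convene_panel → ¬void_entry); contrapositively O(void_entry → convene_panel). Since O(void_entry) holds, K gives O(convene_panel).
Premise 6 is O(lock_door → ¬convene_panel); contrapositively O(convene_panel → ¬lock_door). Since O(convene_panel) holds, K gives O(¬lock_door).
The contrapositive of premise 3 (O(¬log_form → lock_door)) is O(¬lock_door → log_form), and O(¬lock_door) is already established, so O(log_form).
From O(log_form) and premise 10, O(log_form → ¬stow_gear), we obtain O(¬stow_gear).
From O(¬stow_gear) and premise 5, O(¬stow_gear → ¬report_roster), we obtain O(¬report_roster).
Premises 1, 2, 7, 8, 9 do not contribute to this derivation.
Hence ¬report_roster is obligatory.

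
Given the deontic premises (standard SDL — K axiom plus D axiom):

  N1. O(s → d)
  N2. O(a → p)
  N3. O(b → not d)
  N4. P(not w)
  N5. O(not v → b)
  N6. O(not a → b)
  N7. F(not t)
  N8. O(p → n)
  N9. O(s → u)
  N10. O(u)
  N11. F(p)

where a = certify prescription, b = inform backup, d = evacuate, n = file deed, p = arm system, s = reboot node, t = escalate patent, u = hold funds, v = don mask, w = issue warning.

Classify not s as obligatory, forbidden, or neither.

Obligatory

Premise 11 is F(p), i.e. O(not p).
Premise 2 is O(a → p); contrapositively O(not p → not a). Since O(not p) holds, K gives O(not a).
From O(not a) and premise 6, O(not a → b), we obtain O(b).
From O(b) and premise 3, O(b → not d), we obtain O(not d).
Premise 1, O(s → d), contraposes to O(not d → not s); with O(not d) we get O(not s).
Premises 4, 5, 7, 8, 9, 10 do not contribute to this derivation.
Hence not s is obligatory.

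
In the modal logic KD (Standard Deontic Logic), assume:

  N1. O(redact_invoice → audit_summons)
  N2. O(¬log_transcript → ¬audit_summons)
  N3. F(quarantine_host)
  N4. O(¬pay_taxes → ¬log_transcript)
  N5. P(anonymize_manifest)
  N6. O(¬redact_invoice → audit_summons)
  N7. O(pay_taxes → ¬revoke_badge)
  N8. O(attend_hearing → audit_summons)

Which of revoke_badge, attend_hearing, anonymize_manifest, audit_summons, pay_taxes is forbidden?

revoke_badge

By case analysis on ¬redact_invoice: premise 6 gives O(¬redact_invoice → audit_summons) and premise 1 gives O(redact_invoice → audit_summons), so O(audit_summons) either way.
The contrapositive of premise 2 (O(¬log_transcript → ¬audit_summons)) is O(audit_summons → log_transcript), and O(audit_summons) is already established, so O(log_transcript).
Premise 4, O(¬pay_taxes → ¬log_transcript), contraposes to O(log_transcript → pay_taxes); with O(log_transcript) we get O(pay_taxes).
Premise 7 is O(pay_taxes → ¬revoke_badge); since O(pay_taxes), deontic closure gives O(¬revoke_badge).
So O(¬revoke_badge) holds, i.e. revoke_badge is forbidden. None of the other listed options is forbidden under the premises.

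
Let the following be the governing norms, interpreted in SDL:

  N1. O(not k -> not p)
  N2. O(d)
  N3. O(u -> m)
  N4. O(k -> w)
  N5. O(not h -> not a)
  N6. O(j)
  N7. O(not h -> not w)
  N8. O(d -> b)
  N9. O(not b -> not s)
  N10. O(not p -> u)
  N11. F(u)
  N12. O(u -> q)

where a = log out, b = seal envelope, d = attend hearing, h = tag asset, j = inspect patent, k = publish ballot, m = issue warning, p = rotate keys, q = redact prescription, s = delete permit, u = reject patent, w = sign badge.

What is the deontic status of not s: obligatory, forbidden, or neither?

Premise 9 is O(not b -> not s), but O(not b) is not derivable from the premises, so it does not yield O(not s).
No premise or chain of K-axiom applications forces O(not s), and none forces O(s). So not s is neither obligatory nor forbidden under these norms.

Neither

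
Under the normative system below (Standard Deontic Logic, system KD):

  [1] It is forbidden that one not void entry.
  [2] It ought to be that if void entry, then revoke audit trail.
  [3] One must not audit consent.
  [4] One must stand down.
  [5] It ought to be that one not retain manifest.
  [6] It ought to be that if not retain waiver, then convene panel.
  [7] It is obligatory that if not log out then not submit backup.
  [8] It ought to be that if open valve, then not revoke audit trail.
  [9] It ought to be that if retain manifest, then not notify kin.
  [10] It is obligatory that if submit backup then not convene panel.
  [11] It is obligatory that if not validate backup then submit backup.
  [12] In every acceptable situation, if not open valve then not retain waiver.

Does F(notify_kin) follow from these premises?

No

Premise 9 is O(retain_manifest → ¬notify_kin), but O(retain_manifest) is not derivable from the premises, so it does not yield O(¬notify_kin).
No other premise forces O(¬notify_kin). An ideal world satisfying every premise can still have notify_kin true, so F(notify_kin) is not derivable.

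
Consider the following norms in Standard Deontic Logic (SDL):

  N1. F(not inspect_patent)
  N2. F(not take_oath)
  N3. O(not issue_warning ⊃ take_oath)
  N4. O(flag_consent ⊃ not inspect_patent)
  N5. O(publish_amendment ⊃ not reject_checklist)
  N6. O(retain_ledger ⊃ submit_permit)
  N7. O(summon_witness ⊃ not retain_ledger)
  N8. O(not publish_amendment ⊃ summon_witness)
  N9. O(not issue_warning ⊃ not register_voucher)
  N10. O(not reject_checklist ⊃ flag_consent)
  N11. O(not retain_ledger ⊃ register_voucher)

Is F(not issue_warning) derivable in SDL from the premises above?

F(not inspect_patent) at premise 1 means O(inspect_patent).
Premise 4, O(flag_consent ⊃ not inspect_patent), contraposes to O(inspect_patent ⊃ not flag_consent); with O(inspect_patent) we get O(not flag_consent).
Premise 10, O(not reject_checklist ⊃ flag_consent), contraposes to O(not flag_consent ⊃ reject_checklist); with O(not flag_consent) we get O(reject_checklist).
Premise 5, O(publish_amendment ⊃ not reject_checklist), contraposes to O(reject_checklist ⊃ not publish_amendment); with O(reject_checklist) we get O(not publish_amendment).
From O(not publish_amendment) and premise 8, O(not publish_amendment ⊃ summon_witness), we obtain O(summon_witness).
From O(summon_witness) and premise 7, O(summon_witness ⊃ not retain_ledger), we obtain O(not retain_ledger).
Premise 11 is O(not retain_ledger ⊃ register_voucher); since O(not retain_ledger), deontic closure gives O(register_voucher).
Premise 9 is O(not issue_warning ⊃ not register_voucher); contrapositively O(register_voucher ⊃ issue_warning). Since O(register_voucher) holds, K gives O(issue_warning).
Premises 2, 3, 6 do not contribute to this derivation.
So O(issue_warning) holds, i.e. F(not issue_warning). The claim follows.

Yes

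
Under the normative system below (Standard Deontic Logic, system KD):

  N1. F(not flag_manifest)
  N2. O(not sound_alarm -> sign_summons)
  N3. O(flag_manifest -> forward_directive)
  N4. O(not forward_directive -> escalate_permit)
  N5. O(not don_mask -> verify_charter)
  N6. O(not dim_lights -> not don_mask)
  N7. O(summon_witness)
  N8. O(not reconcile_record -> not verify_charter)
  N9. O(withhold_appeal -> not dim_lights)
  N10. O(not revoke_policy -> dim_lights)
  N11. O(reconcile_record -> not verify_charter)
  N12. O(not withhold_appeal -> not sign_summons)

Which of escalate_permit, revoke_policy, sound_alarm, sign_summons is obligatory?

sound_alarm

Premises 11 and 8 are O(reconcile_record -> not verify_charter) and O(not reconcile_record -> not verify_charter); every ideal world satisfies reconcile_record or not reconcile_record, so in either case not verify_charter holds — hence O(not verify_charter).
Premise 5 is O(not don_mask -> verify_charter); contrapositively O(not verify_charter -> don_mask). Since O(not verify_charter) holds, K gives O(don_mask).
Premise 6 is O(not dim_lights -> not don_mask); contrapositively O(don_mask -> dim_lights). Since O(don_mask) holds, K gives O(dim_lights).
Premise 9, O(withhold_appeal -> not dim_lights), contraposes to O(dim_lights -> not withhold_appeal); with O(dim_lights) we get O(not withhold_appeal).
With premise 12, O(not withhold_appeal -> not sign_summons), the K-axiom yields O(not sign_summons).
Premise 2, O(not sound_alarm -> sign_summons), contraposes to O(not sign_summons -> sound_alarm); with O(not sign_summons) we get O(sound_alarm).
So O(sound_alarm) holds — sound_alarm is obligatory. None of the other listed options is made obligatory by any chain of premises.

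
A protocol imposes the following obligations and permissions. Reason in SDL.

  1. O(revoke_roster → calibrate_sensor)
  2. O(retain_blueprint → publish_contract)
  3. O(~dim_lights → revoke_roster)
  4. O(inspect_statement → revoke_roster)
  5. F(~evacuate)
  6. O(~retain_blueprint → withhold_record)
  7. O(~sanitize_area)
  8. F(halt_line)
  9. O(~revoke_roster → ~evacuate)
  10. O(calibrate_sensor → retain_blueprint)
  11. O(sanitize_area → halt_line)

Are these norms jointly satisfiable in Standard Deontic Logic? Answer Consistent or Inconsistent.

Premise 11 is O(sanitize_area → halt_line), but O(sanitize_area) is not derivable from the premises, so it does not yield O(halt_line).
So O(halt_line) is not derivable, and the apparent clash with O(~halt_line) does not arise.
A world satisfying every obligation exists (e.g. calibrate_sensor=true, dim_lights=false, evacuate=true, halt_line=false, inspect_statement=false, publish_contract=true, retain_blueprint=true, revoke_roster=true, sanitize_area=false, withhold_record=false); no atom is both obligatory and forbidden, so the set is consistent.

Consistent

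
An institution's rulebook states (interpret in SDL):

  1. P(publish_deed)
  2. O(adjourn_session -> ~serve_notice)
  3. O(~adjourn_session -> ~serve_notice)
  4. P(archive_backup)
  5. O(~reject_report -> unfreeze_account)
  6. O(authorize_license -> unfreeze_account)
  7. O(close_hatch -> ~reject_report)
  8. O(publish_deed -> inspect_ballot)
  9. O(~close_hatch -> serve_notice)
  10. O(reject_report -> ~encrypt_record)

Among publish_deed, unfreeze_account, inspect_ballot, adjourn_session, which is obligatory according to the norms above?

unfreeze_account

By case analysis on adjourn_session: premise 2 gives O(adjourn_session -> ~serve_notice) and premise 3 gives O(~adjourn_session -> ~serve_notice), so O(~serve_notice) either way.
Premise 9 is O(~close_hatch -> serve_notice); contrapositively O(~serve_notice -> close_hatch). Since O(~serve_notice) holds, K gives O(close_hatch).
From O(close_hatch) and premise 7, O(close_hatch -> ~reject_report), we obtain O(~reject_report).
With premise 5, O(~reject_report -> unfreeze_account), the K-axiom yields O(unfreeze_account).
So O(unfreeze_account) holds — unfreeze_account is obligatory. None of the other listed options is made obligatory by any chain of premises.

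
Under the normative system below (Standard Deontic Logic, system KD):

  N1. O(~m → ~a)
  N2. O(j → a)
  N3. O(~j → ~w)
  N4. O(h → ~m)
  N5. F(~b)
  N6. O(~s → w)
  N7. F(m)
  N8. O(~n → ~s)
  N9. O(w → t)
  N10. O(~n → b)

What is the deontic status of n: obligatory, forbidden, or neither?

Obligatory

Premise 7 is F(m), i.e. O(~m).
Premise 1 is O(~m → ~a); since O(~m), deontic closure gives O(~a).
Premise 2 is O(j → a); contrapositively O(~a → ~j). Since O(~a) holds, K gives O(~j).
With premise 3, O(~j → ~w), the K-axiom yields O(~w).
The contrapositive of premise 6 (O(~s → w)) is O(~w → s), and O(~w) is already established, so O(s).
Premise 8 is O(~n → ~s); contrapositively O(s → n). Since O(s) holds, K gives O(n).
Premises 4, 5, 9, 10 do not contribute to this derivation.
Hence n is obligatory.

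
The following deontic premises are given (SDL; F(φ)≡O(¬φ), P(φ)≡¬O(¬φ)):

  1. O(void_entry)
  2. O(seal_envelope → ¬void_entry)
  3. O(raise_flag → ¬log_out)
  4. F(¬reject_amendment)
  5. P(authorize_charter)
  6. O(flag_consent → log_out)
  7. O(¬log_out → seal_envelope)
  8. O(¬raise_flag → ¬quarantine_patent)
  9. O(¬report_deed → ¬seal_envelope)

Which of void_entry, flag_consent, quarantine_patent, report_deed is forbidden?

From premise 1 we have O(void_entry).
Premise 2 is O(seal_envelope → ¬void_entry); contrapositively O(void_entry → ¬seal_envelope). Since O(void_entry) holds, K gives O(¬seal_envelope).
The contrapositive of premise 7 (O(¬log_out → seal_envelope)) is O(¬seal_envelope → log_out), and O(¬seal_envelope) is already established, so O(log_out).
Premise 3 is O(raise_flag → ¬log_out); contrapositively O(log_out → ¬raise_flag). Since O(log_out) holds, K gives O(¬raise_flag).
With premise 8, O(¬raise_flag → ¬quarantine_patent), the K-axiom yields O(¬quarantine_patent).
So O(¬quarantine_patent) holds, i.e. quarantine_patent is forbidden. None of the other listed options is forbidden under the premises.

quarantine_patent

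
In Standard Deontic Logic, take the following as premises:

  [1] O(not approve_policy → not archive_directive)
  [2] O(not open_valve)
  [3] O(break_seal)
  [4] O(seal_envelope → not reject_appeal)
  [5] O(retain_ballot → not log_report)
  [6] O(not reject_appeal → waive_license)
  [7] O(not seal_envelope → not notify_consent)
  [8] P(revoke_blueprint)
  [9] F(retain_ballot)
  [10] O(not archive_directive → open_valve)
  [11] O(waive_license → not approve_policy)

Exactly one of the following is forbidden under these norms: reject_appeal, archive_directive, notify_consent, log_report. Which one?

notify_consent

From premise 2 we have O(not open_valve).
Premise 10 is O(not archive_directive → open_valve); contrapositively O(not open_valve → archive_directive). Since O(not open_valve) holds, K gives O(archive_directive).
Premise 1 is O(not approve_policy → not archive_directive); contrapositively O(archive_directive → approve_policy). Since O(archive_directive) holds, K gives O(approve_policy).
Premise 11, O(waive_license → not approve_policy), contraposes to O(approve_policy → not waive_license); with O(approve_policy) we get O(not waive_license).
Premise 6 is O(not reject_appeal → waive_license); contrapositively O(not waive_license → reject_appeal). Since O(not waive_license) holds, K gives O(reject_appeal).
Premise 4 is O(seal_envelope → not reject_appeal); contrapositively O(reject_appeal → not seal_envelope). Since O(reject_appeal) holds, K gives O(not seal_envelope).
From O(not seal_envelope) and premise 7, O(not seal_envelope → not notify_consent), we obtain O(not notify_consent).
So O(not notify_consent) holds, i.e. notify_consent is forbidden. None of the other listed options is forbidden under the premises.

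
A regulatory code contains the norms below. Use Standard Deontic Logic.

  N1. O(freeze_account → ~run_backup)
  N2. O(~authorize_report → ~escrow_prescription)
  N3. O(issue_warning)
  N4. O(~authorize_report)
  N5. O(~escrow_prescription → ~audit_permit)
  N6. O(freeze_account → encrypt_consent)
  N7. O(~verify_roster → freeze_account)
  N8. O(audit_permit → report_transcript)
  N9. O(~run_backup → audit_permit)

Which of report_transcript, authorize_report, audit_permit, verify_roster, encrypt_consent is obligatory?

Premise 4 states O(~authorize_report) outright.
From O(~authorize_report) and premise 2, O(~authorize_report → ~escrow_prescription), we obtain O(~escrow_prescription).
From O(~escrow_prescription) and premise 5, O(~escrow_prescription → ~audit_permit), we obtain O(~audit_permit).
Premise 9 is O(~run_backup → audit_permit); contrapositively O(~audit_permit → run_backup). Since O(~audit_permit) holds, K gives O(run_backup).
Premise 1, O(freeze_account → ~run_backup), contraposes to O(run_backup → ~freeze_account); with O(run_backup) we get O(~freeze_account).
The contrapositive of premise 7 (O(~verify_roster → freeze_account)) is O(~freeze_account → verify_roster), and O(~freeze_account) is already established, so O(verify_roster).
So O(verify_roster) holds — verify_roster is obligatory. None of the other listed options is made obligatory by any chain of premises.

verify_roster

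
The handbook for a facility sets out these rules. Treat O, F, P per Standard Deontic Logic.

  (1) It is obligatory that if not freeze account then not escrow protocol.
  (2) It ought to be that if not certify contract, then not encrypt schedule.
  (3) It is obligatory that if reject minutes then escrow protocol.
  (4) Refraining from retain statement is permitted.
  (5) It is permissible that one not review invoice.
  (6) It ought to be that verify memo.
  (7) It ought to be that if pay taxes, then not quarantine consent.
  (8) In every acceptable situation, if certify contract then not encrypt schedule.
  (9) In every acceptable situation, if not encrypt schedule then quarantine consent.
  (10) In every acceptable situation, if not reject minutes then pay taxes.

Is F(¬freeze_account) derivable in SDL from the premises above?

By case analysis on certify_contract: premise 8 gives O(certify_contract → ¬encrypt_schedule) and premise 2 gives O(¬certify_contract → ¬encrypt_schedule), so O(¬encrypt_schedule) either way.
Applying K to premise 9 (O(¬encrypt_schedule → quarantine_consent)) and O(¬encrypt_schedule) yields O(quarantine_consent).
The contrapositive of premise 7 (O(pay_taxes → ¬quarantine_consent)) is O(quarantine_consent → ¬pay_taxes), and O(quarantine_consent) is already established, so O(¬pay_taxes).
Premise 10, O(¬reject_minutes → pay_taxes), contraposes to O(¬pay_taxes → reject_minutes); with O(¬pay_taxes) we get O(reject_minutes).
With premise 3, O(reject_minutes → escrow_protocol), the K-axiom yields O(escrow_protocol).
The contrapositive of premise 1 (O(¬freeze_account → ¬escrow_protocol)) is O(escrow_protocol → freeze_account), and O(escrow_protocol) is already established, so O(freeze_account).
Premises 4, 5, 6 do not contribute to this derivation.
So O(freeze_account) holds, i.e. F(¬freeze_account). The claim follows.

Yes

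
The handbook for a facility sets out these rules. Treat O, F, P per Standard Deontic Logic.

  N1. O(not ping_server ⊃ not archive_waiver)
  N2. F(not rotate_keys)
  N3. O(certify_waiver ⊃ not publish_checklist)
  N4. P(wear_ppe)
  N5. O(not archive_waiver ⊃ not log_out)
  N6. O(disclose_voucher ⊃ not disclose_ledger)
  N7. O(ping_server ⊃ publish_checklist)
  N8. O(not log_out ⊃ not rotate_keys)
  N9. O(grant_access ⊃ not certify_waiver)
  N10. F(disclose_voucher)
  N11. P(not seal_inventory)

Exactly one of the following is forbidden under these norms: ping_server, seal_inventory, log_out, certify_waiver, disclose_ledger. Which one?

certify_waiver

Premise 2 is F(not rotate_keys), i.e. O(rotate_keys).
Premise 8, O(not log_out ⊃ not rotate_keys), contraposes to O(rotate_keys ⊃ log_out); with O(rotate_keys) we get O(log_out).
Premise 5, O(not archive_waiver ⊃ not log_out), contraposes to O(log_out ⊃ archive_waiver); with O(log_out) we get O(archive_waiver).
Premise 1, O(not ping_server ⊃ not archive_waiver), contraposes to O(archive_waiver ⊃ ping_server); with O(archive_waiver) we get O(ping_server).
From O(ping_server) and premise 7, O(ping_server ⊃ publish_checklist), we obtain O(publish_checklist).
The contrapositive of premise 3 (O(certify_waiver ⊃ not publish_checklist)) is O(publish_checklist ⊃ not certify_waiver), and O(publish_checklist) is already established, so O(not certify_waiver).
So O(not certify_waiver) holds, i.e. certify_waiver is forbidden. None of the other listed options is forbidden under the premises.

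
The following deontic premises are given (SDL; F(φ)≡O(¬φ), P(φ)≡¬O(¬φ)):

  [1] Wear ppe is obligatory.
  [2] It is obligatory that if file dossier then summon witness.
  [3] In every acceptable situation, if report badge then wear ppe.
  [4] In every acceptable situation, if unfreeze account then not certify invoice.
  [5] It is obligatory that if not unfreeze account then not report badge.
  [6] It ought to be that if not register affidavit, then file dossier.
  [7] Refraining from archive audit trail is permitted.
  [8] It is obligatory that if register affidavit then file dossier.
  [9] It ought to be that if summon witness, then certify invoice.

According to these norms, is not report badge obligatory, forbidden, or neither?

Premises 6 and 8 cover both cases: O(¬register_affidavit → file_dossier) and O(register_affidavit → file_dossier). Since ¬register_affidavit ∨ register_affidavit is a tautology, O(file_dossier) follows.
From O(file_dossier) and premise 2, O(file_dossier → summon_witness), we obtain O(summon_witness).
Applying K to premise 9 (O(summon_witness → certify_invoice)) and O(summon_witness) yields O(certify_invoice).
Premise 4 is O(unfreeze_account → ¬certify_invoice); contrapositively O(certify_invoice → ¬unfreeze_account). Since O(certify_invoice) holds, K gives O(¬unfreeze_account).
From O(¬unfreeze_account) and premise 5, O(¬unfreeze_account → ¬report_badge), we obtain O(¬report_badge).
Premises 1, 3, 7 do not contribute to this derivation.
Hence ¬report_badge is obligatory.

Obligatory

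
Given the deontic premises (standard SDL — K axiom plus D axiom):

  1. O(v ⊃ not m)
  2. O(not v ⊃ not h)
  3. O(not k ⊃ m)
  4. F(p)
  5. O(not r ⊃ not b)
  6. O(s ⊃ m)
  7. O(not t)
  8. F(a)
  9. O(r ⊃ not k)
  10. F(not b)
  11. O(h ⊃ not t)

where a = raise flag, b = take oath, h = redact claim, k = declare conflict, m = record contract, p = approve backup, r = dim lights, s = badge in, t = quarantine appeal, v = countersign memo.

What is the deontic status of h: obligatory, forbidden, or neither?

Forbidden

Premise 10, F(not b), is equivalent to O(b).
Premise 5, O(not r ⊃ not b), contraposes to O(b ⊃ r); with O(b) we get O(r).
From O(r) and premise 9, O(r ⊃ not k), we obtain O(not k).
From O(not k) and premise 3, O(not k ⊃ m), we obtain O(m).
Premise 1 is O(v ⊃ not m); contrapositively O(m ⊃ not v). Since O(m) holds, K gives O(not v).
Applying K to premise 2 (O(not v ⊃ not h)) and O(not v) yields O(not h).
Premises 4, 6, 7, 8, 11 do not contribute to this derivation.
Thus O(not h), which is F(h): h is forbidden.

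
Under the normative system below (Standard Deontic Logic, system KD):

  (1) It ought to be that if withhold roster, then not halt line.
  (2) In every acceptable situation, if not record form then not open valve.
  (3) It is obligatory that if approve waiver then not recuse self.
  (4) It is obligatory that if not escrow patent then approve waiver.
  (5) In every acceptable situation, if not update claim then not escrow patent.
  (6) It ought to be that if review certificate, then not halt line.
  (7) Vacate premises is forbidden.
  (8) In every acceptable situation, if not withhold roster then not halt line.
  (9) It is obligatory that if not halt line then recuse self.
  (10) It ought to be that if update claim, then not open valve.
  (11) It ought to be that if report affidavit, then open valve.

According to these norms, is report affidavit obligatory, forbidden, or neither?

By case analysis on withhold_roster: premise 1 gives O(withhold_roster → ¬halt_line) and premise 8 gives O(¬withhold_roster → ¬halt_line), so O(¬halt_line) either way.
Premise 9 is O(¬halt_line → recuse_self); since O(¬halt_line), deontic closure gives O(recuse_self).
Premise 3, O(approve_waiver → ¬recuse_self), contraposes to O(recuse_self → ¬approve_waiver); with O(recuse_self) we get O(¬approve_waiver).
Premise 4, O(¬escrow_patent → approve_waiver), contraposes to O(¬approve_waiver → escrow_patent); with O(¬approve_waiver) we get O(escrow_patent).
Premise 5 is O(¬update_claim → ¬escrow_patent); contrapositively O(escrow_patent → update_claim). Since O(escrow_patent) holds, K gives O(update_claim).
Premise 10 is O(update_claim → ¬open_valve); since O(update_claim), deontic closure gives O(¬open_valve).
Premise 11, O(report_affidavit → open_valve), contraposes to O(¬open_valve → ¬report_affidavit); with O(¬open_valve) we get O(¬report_affidavit).
Premises 2, 6, 7 do not contribute to this derivation.
Thus O(¬report_affidavit), which is F(report_affidavit): report_affidavit is forbidden.

Forbidden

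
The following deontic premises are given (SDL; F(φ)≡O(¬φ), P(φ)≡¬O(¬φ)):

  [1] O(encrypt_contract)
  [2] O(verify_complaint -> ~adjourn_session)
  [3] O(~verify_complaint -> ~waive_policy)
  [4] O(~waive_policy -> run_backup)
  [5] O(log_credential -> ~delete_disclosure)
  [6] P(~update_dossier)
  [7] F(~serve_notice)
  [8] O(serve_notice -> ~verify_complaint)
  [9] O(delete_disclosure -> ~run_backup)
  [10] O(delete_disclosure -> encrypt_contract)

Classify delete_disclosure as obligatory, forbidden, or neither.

Forbidden

Premise 7 is F(~serve_notice), i.e. O(serve_notice).
From O(serve_notice) and premise 8, O(serve_notice -> ~verify_complaint), we obtain O(~verify_complaint).
With premise 3, O(~verify_complaint -> ~waive_policy), the K-axiom yields O(~waive_policy).
Premise 4 is O(~waive_policy -> run_backup); since O(~waive_policy), deontic closure gives O(run_backup).
Premise 9, O(delete_disclosure -> ~run_backup), contraposes to O(run_backup -> ~delete_disclosure); with O(run_backup) we get O(~delete_disclosure).
Premises 1, 2, 5, 6, 10 do not contribute to this derivation.
Thus O(~delete_disclosure), which is F(delete_disclosure): delete_disclosure is forbidden.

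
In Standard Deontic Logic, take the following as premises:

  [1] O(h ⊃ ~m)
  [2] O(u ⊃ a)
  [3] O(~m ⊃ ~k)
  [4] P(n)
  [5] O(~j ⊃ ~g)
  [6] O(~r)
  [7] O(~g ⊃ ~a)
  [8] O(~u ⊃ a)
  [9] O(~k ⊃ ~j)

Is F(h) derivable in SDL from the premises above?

Yes

Premises 8 and 2 cover both cases: O(~u ⊃ a) and O(u ⊃ a). Since ~u ∨ u is a tautology, O(a) follows.
Premise 7, O(~g ⊃ ~a), contraposes to O(a ⊃ g); with O(a) we get O(g).
Premise 5, O(~j ⊃ ~g), contraposes to O(g ⊃ j); with O(g) we get O(j).
Premise 9, O(~k ⊃ ~j), contraposes to O(j ⊃ k); with O(j) we get O(k).
Premise 3, O(~m ⊃ ~k), contraposes to O(k ⊃ m); with O(k) we get O(m).
Premise 1 is O(h ⊃ ~m); contrapositively O(m ⊃ ~h). Since O(m) holds, K gives O(~h).
Premises 4, 6 do not contribute to this derivation.
So O(~h) holds, i.e. F(h). The claim follows.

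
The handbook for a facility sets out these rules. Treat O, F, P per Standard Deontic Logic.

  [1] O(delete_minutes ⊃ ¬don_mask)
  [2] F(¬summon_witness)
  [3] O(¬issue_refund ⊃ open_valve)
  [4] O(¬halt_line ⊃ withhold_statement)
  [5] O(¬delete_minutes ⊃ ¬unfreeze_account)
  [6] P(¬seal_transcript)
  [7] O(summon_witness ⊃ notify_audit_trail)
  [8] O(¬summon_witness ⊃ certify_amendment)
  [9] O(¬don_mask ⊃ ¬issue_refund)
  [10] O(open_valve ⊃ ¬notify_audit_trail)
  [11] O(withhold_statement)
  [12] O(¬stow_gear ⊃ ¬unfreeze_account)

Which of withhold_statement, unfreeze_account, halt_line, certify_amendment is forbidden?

unfreeze_account

Premise 2, F(¬summon_witness), is equivalent to O(summon_witness).
With premise 7, O(summon_witness ⊃ notify_audit_trail), the K-axiom yields O(notify_audit_trail).
The contrapositive of premise 10 (O(open_valve ⊃ ¬notify_audit_trail)) is O(notify_audit_trail ⊃ ¬open_valve), and O(notify_audit_trail) is already established, so O(¬open_valve).
Premise 3 is O(¬issue_refund ⊃ open_valve); contrapositively O(¬open_valve ⊃ issue_refund). Since O(¬open_valve) holds, K gives O(issue_refund).
The contrapositive of premise 9 (O(¬don_mask ⊃ ¬issue_refund)) is O(issue_refund ⊃ don_mask), and O(issue_refund) is already established, so O(don_mask).
The contrapositive of premise 1 (O(delete_minutes ⊃ ¬don_mask)) is O(don_mask ⊃ ¬delete_minutes), and O(don_mask) is already established, so O(¬delete_minutes).
With premise 5, O(¬delete_minutes ⊃ ¬unfreeze_account), the K-axiom yields O(¬unfreeze_account).
So O(¬unfreeze_account) holds, i.e. unfreeze_account is forbidden. None of the other listed options is forbidden under the premises.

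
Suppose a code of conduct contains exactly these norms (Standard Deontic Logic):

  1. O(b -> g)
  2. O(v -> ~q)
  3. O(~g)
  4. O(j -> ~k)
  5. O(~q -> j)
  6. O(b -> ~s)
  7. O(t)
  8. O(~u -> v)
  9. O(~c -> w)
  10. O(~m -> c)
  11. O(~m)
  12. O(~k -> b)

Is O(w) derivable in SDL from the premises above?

No

Premise 9 is O(~c -> w), but O(~c) is not derivable from the premises, so it does not yield O(w).
No other premise forces O(w). An ideal world satisfying every premise can still have w false, so O(w) is not derivable.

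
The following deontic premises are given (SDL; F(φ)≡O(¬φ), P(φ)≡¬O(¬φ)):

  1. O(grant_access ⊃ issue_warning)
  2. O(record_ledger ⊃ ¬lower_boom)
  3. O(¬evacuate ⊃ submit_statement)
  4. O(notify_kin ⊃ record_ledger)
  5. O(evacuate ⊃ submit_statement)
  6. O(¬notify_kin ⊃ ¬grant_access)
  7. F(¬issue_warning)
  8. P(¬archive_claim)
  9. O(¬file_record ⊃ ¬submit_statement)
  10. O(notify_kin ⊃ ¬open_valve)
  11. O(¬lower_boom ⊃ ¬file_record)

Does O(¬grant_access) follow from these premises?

Yes

Premises 5 and 3 cover both cases: O(evacuate ⊃ submit_statement) and O(¬evacuate ⊃ submit_statement). Since evacuate ∨ ¬evacuate is a tautology, O(submit_statement) follows.
Premise 9 is O(¬file_record ⊃ ¬submit_statement); contrapositively O(submit_statement ⊃ file_record). Since O(submit_statement) holds, K gives O(file_record).
Premise 11 is O(¬lower_boom ⊃ ¬file_record); contrapositively O(file_record ⊃ lower_boom). Since O(file_record) holds, K gives O(lower_boom).
The contrapositive of premise 2 (O(record_ledger ⊃ ¬lower_boom)) is O(lower_boom ⊃ ¬record_ledger), and O(lower_boom) is already established, so O(¬record_ledger).
Premise 4 is O(notify_kin ⊃ record_ledger); contrapositively O(¬record_ledger ⊃ ¬notify_kin). Since O(¬record_ledger) holds, K gives O(¬notify_kin).
With premise 6, O(¬notify_kin ⊃ ¬grant_access), the K-axiom yields O(¬grant_access).
Premises 1, 7, 8, 10 do not contribute to this derivation.
So O(¬grant_access) follows.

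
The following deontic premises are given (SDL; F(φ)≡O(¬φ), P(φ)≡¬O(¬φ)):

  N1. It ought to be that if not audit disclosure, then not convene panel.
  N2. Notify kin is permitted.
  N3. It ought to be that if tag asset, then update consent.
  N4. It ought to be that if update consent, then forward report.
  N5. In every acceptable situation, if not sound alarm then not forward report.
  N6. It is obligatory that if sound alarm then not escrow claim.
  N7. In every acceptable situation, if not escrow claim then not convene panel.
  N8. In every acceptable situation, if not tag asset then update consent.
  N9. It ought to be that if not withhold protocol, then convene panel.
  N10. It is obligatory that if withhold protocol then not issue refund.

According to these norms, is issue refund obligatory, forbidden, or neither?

Premises 3 and 8 cover both cases: O(tag_asset → update_consent) and O(¬tag_asset → update_consent). Since tag_asset ∨ ¬tag_asset is a tautology, O(update_consent) follows.
From O(update_consent) and premise 4, O(update_consent → forward_report), we obtain O(forward_report).
The contrapositive of premise 5 (O(¬sound_alarm → ¬forward_report)) is O(forward_report → sound_alarm), and O(forward_report) is already established, so O(sound_alarm).
From O(sound_alarm) and premise 6, O(sound_alarm → ¬escrow_claim), we obtain O(¬escrow_claim).
From O(¬escrow_claim) and premise 7, O(¬escrow_claim → ¬convene_panel), we obtain O(¬convene_panel).
Premise 9, O(¬withhold_protocol → convene_panel), contraposes to O(¬convene_panel → withhold_protocol); with O(¬convene_panel) we get O(withhold_protocol).
With premise 10, O(withhold_protocol → ¬issue_refund), the K-axiom yields O(¬issue_refund).
Premises 1, 2 do not contribute to this derivation.
Thus O(¬issue_refund), which is F(issue_refund): issue_refund is forbidden.

Forbidden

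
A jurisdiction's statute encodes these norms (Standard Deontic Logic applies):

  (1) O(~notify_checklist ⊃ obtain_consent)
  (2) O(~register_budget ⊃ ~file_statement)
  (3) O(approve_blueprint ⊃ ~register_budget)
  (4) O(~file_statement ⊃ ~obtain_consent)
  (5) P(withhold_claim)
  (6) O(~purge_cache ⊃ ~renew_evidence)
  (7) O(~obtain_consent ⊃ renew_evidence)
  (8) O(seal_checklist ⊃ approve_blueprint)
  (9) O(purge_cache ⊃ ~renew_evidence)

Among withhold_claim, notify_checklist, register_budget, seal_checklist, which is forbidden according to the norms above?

seal_checklist

By case analysis on purge_cache: premise 9 gives O(purge_cache ⊃ ~renew_evidence) and premise 6 gives O(~purge_cache ⊃ ~renew_evidence), so O(~renew_evidence) either way.
Premise 7 is O(~obtain_consent ⊃ renew_evidence); contrapositively O(~renew_evidence ⊃ obtain_consent). Since O(~renew_evidence) holds, K gives O(obtain_consent).
Premise 4 is O(~file_statement ⊃ ~obtain_consent); contrapositively O(obtain_consent ⊃ file_statement). Since O(obtain_consent) holds, K gives O(file_statement).
Premise 2, O(~register_budget ⊃ ~file_statement), contraposes to O(file_statement ⊃ register_budget); with O(file_statement) we get O(register_budget).
Premise 3 is O(approve_blueprint ⊃ ~register_budget); contrapositively O(register_budget ⊃ ~approve_blueprint). Since O(register_budget) holds, K gives O(~approve_blueprint).
Premise 8, O(seal_checklist ⊃ approve_blueprint), contraposes to O(~approve_blueprint ⊃ ~seal_checklist); with O(~approve_blueprint) we get O(~seal_checklist).
So O(~seal_checklist) holds, i.e. seal_checklist is forbidden. None of the other listed options is forbidden under the premises.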